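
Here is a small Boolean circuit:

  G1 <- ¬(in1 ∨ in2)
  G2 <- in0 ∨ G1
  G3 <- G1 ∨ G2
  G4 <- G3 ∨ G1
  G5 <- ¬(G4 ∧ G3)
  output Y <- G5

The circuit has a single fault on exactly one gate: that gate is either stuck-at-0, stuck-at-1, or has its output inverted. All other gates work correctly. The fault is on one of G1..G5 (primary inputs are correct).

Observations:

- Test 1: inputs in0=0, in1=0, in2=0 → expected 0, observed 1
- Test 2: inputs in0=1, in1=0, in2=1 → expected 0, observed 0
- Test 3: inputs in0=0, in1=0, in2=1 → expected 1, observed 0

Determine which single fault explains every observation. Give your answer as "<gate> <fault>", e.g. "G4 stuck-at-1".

Fault-free values for test 1 (in0=0, in1=0, in2=0): G1=1, G2=1, G3=1, G4=1, G5=0, giving Y=0. Observed 1.
Test 1: faults giving observed 1 are {G1 stuck-at-0, G1 inverted output, G3 stuck-at-0, G3 inverted output, G4 stuck-at-0, G4 inverted output, G5 stuck-at-1, G5 inverted output}.
Test 2 (in0=1, in1=0, in2=1): fault-free G1=0, G2=1, G3=1, G4=1, G5=0 → 0; observed 0. Eliminates G3 stuck-at-0, G3 inverted output, G4 stuck-at-0, G4 inverted output, G5 stuck-at-1, G5 inverted output.
Test 3 (in0=0, in1=0, in2=1): fault-free G1=0, G2=0, G3=0, G4=0, G5=1 → 1; observed 0. Eliminates G1 stuck-at-0.
Only G1 inverted output is consistent with every test.

G1 inverted output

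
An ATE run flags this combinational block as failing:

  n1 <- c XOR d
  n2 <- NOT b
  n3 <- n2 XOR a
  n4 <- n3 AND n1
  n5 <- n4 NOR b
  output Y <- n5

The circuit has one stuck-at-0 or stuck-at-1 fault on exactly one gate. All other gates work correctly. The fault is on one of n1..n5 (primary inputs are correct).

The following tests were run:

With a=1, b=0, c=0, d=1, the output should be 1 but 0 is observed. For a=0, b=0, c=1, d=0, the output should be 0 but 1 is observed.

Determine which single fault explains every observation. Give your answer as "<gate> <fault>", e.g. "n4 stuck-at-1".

Fault-free values for test 1 (a=1, b=0, c=0, d=1): n1=1, n2=1, n3=0, n4=0, n5=1, giving Y=1. Observed 0.
Test 1: faults giving observed 0 are {n2 stuck-at-0, n3 stuck-at-1, n4 stuck-at-1, n5 stuck-at-0}.
Test 2 (a=0, b=0, c=1, d=0): fault-free n1=1, n2=1, n3=1, n4=1, n5=0 → 0; observed 1. Eliminates n3 stuck-at-1, n4 stuck-at-1, n5 stuck-at-0.
Only n2 stuck-at-0 is consistent with every test.

n2 stuck-at-0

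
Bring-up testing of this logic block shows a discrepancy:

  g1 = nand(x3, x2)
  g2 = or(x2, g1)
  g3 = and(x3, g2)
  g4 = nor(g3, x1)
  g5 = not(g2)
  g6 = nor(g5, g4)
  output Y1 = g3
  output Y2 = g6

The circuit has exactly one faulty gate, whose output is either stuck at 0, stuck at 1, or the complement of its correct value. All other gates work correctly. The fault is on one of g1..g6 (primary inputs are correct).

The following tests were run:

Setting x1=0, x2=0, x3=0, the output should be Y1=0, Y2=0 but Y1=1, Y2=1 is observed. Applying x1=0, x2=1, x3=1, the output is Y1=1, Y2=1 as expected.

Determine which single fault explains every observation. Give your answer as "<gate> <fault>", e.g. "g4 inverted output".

g3 stuck-at-1

Fault-free values for test 1 (x1=0, x2=0, x3=0): g1=1, g2=1, g3=0, g4=1, g5=0, g6=0, giving Y1=0, Y2=0. Observed Y1=1, Y2=1.
Test 1: faults giving observed Y1=1, Y2=1 are {g3 stuck-at-1, g3 inverted output}.
Test 2 (x1=0, x2=1, x3=1): fault-free g1=0, g2=1, g3=1, g4=0, g5=0, g6=1 → Y1=1, Y2=1; observed Y1=1, Y2=1. Eliminates g3 inverted output.
Only g3 stuck-at-1 is consistent with every test.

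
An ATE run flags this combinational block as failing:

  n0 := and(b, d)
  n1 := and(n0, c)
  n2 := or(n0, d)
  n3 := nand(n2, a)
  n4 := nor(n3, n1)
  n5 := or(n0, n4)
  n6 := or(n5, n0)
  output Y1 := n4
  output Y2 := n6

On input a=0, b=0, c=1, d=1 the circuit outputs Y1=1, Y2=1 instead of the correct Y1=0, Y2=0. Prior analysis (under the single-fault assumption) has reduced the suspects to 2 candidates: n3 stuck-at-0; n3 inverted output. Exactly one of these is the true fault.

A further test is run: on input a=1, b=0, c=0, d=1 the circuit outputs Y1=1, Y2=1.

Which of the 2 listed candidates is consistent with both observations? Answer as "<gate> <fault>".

n3 stuck-at-0

Evaluate each candidate on input a=1, b=0, c=0, d=1:
  n3 stuck-at-0: n0=0, n1=0, n2=1, n3=0 [stuck-at-0], n4=1, n5=1, n6=1 → Y1=1, Y2=1 — matches
  n3 inverted output: n0=0, n1=0, n2=1, n3=1 [inverted output], n4=0, n5=0, n6=0 → Y1=0, Y2=0 — eliminated
Only n3 stuck-at-0 reproduces the observed Y1=1, Y2=1.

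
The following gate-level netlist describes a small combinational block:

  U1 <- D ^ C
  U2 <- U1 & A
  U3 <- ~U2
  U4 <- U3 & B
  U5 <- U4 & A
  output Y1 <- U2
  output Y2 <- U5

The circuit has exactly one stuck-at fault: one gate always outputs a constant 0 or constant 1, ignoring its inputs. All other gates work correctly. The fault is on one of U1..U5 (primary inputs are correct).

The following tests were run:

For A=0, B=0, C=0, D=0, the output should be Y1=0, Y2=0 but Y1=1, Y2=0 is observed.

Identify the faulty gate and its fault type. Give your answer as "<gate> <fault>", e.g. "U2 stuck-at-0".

Fault-free values for test 1 (A=0, B=0, C=0, D=0): U1=0, U2=0, U3=1, U4=0, U5=0, giving Y1=0, Y2=0. Observed Y1=1, Y2=0.
Test 1: faults giving observed Y1=1, Y2=0 are {U2 stuck-at-1}.
Only U2 stuck-at-1 is consistent with every test.

U2 stuck-at-1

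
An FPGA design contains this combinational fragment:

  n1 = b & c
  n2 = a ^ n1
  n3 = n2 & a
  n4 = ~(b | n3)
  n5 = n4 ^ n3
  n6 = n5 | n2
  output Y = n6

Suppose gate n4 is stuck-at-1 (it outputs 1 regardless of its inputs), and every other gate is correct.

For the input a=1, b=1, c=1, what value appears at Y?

Propagate with n4 forced: n1=1, n2=0, n3=0, n4=1 [stuck-at-1], n5=1, n6=1.
So Y = 1. (Without the fault it would be 0.)

1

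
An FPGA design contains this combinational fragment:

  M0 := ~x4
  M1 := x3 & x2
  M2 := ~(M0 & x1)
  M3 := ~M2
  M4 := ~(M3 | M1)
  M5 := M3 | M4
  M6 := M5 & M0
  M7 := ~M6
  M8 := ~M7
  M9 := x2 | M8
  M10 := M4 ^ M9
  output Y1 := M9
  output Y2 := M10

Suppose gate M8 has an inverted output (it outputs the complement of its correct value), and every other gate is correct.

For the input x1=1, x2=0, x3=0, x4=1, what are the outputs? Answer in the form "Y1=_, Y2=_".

Propagate with M8 forced: M0=0, M1=0, M2=1, M3=0, M4=1, M5=1, M6=0, M7=1, M8=1 [inverted output], M9=1, M10=0.
So the outputs are Y1=1, Y2=0. (Without the fault they would be Y1=0, Y2=1.)

Y1=1, Y2=0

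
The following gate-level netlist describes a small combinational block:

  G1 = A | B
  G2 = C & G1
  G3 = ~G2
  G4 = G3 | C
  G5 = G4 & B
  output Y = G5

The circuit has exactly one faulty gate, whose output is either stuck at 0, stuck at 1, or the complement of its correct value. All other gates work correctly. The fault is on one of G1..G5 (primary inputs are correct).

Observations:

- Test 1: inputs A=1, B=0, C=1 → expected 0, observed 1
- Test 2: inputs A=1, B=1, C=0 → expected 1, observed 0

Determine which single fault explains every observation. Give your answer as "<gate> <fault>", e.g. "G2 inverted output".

G5 inverted output

Fault-free values for test 1 (A=1, B=0, C=1): G1=1, G2=1, G3=0, G4=1, G5=0, giving Y=0. Observed 1.
Test 1: faults giving observed 1 are {G5 stuck-at-1, G5 inverted output}.
Test 2 (A=1, B=1, C=0): fault-free G1=1, G2=0, G3=1, G4=1, G5=1 → 1; observed 0. Eliminates G5 stuck-at-1.
Only G5 inverted output is consistent with every test.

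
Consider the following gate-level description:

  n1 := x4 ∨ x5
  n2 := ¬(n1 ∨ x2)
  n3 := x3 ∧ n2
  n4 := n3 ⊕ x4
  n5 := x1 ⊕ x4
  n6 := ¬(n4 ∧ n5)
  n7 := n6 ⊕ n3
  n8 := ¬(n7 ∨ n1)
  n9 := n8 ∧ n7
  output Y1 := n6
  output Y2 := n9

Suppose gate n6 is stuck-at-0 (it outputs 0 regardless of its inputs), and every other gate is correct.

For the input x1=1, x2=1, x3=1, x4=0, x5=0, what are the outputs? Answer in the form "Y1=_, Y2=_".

Y1=0, Y2=0

Propagate with n6 forced: n1=0, n2=0, n3=0, n4=0, n5=1, n6=0 [stuck-at-0], n7=0, n8=1, n9=0.
So the outputs are Y1=0, Y2=0. (Without the fault they would be Y1=1, Y2=0.)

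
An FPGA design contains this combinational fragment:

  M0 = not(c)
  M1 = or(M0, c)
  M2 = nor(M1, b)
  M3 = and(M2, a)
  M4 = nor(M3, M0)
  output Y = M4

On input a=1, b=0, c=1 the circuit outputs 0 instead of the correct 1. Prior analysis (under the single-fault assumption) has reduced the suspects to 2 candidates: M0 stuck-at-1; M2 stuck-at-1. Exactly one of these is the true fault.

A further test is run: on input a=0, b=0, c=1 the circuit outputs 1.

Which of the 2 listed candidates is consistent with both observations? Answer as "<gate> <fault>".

Evaluate each candidate on input a=0, b=0, c=1:
  M0 stuck-at-1: M0=1 [stuck-at-1], M1=1, M2=0, M3=0, M4=0 → 0 — eliminated
  M2 stuck-at-1: M0=0, M1=1, M2=1 [stuck-at-1], M3=0, M4=1 → 1 — matches
Only M2 stuck-at-1 reproduces the observed 1.

M2 stuck-at-1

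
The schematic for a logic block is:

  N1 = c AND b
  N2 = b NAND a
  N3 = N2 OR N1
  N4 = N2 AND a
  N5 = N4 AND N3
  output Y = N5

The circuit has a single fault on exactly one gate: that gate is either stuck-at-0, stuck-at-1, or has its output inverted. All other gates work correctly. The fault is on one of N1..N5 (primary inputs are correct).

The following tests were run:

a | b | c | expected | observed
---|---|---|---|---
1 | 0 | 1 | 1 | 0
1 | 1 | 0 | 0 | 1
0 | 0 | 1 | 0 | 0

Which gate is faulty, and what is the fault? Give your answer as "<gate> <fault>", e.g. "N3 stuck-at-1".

Fault-free values for test 1 (a=1, b=0, c=1): N1=0, N2=1, N3=1, N4=1, N5=1, giving Y=1. Observed 0.
Test 1: faults giving observed 0 are {N2 stuck-at-0, N2 inverted output, N3 stuck-at-0, N3 inverted output, N4 stuck-at-0, N4 inverted output, N5 stuck-at-0, N5 inverted output}.
Test 2 (a=1, b=1, c=0): fault-free N1=0, N2=0, N3=0, N4=0, N5=0 → 0; observed 1. Eliminates N2 stuck-at-0, N3 stuck-at-0, N3 inverted output, N4 stuck-at-0, N4 inverted output, N5 stuck-at-0.
Test 3 (a=0, b=0, c=1): fault-free N1=0, N2=1, N3=1, N4=0, N5=0 → 0; observed 0. Eliminates N5 inverted output.
Only N2 inverted output is consistent with every test.

N2 inverted output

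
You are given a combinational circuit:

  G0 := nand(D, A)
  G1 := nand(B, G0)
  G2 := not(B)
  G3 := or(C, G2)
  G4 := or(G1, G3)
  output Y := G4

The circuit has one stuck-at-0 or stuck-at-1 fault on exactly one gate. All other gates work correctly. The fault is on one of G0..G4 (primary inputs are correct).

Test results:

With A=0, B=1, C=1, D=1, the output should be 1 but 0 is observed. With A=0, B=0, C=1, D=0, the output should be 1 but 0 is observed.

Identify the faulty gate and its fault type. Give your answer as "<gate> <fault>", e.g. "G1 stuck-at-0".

Fault-free values for test 1 (A=0, B=1, C=1, D=1): G0=1, G1=0, G2=0, G3=1, G4=1, giving Y=1. Observed 0.
Test 1: faults giving observed 0 are {G3 stuck-at-0, G4 stuck-at-0}.
Test 2 (A=0, B=0, C=1, D=0): fault-free G0=1, G1=1, G2=1, G3=1, G4=1 → 1; observed 0. Eliminates G3 stuck-at-0.
Only G4 stuck-at-0 is consistent with every test.

G4 stuck-at-0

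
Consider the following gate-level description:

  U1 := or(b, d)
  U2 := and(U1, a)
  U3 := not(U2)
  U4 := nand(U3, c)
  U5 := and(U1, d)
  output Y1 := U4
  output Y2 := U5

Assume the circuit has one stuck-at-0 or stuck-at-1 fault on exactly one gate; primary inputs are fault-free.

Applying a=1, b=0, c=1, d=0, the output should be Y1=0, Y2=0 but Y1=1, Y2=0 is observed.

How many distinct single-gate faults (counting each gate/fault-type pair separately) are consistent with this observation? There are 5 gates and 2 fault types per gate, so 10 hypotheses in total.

4

Fault-free: U1=0, U2=0, U3=1, U4=0, U5=0 → Y1=0, Y2=0. Observed Y1=1, Y2=0.
  U1 stuck-at-0: output Y1=0, Y2=0 ✗
  U1 stuck-at-1: output Y1=1, Y2=0 ✓
  U2 stuck-at-0: output Y1=0, Y2=0 ✗
  U2 stuck-at-1: output Y1=1, Y2=0 ✓
  U3 stuck-at-0: output Y1=1, Y2=0 ✓
  U3 stuck-at-1: output Y1=0, Y2=0 ✗
  U4 stuck-at-0: output Y1=0, Y2=0 ✗
  U4 stuck-at-1: output Y1=1, Y2=0 ✓
  U5 stuck-at-0: output Y1=0, Y2=0 ✗
  U5 stuck-at-1: output Y1=0, Y2=1 ✗
Consistent faults: {U1 stuck-at-1, U2 stuck-at-1, U3 stuck-at-0, U4 stuck-at-1} — 4 in all.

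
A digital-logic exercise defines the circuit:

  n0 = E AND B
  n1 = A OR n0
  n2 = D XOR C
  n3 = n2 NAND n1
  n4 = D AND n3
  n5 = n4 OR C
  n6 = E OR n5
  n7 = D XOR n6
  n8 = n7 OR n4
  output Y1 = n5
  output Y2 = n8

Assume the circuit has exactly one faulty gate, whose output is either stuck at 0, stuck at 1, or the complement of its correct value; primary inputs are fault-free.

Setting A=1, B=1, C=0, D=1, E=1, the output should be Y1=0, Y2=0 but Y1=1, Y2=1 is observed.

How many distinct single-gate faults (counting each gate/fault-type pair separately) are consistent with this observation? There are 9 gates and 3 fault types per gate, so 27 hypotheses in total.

8

Fault-free: n0=1, n1=1, n2=1, n3=0, n4=0, n5=0, n6=1, n7=0, n8=0 → Y1=0, Y2=0. Observed Y1=1, Y2=1.
  n0: none of the 3 fault types match ✗
  n1: stuck-at-0, inverted output ✓; others ✗
  n2: stuck-at-0, inverted output ✓; others ✗
  n3: stuck-at-1, inverted output ✓; others ✗
  n4: stuck-at-1, inverted output ✓; others ✗
  n5: none of the 3 fault types match ✗
  n6: none of the 3 fault types match ✗
  n7: none of the 3 fault types match ✗
  n8: none of the 3 fault types match ✗
Consistent faults: {n1 stuck-at-0, n1 inverted output, n2 stuck-at-0, n2 inverted output, n3 stuck-at-1, n3 inverted output, n4 stuck-at-1, n4 inverted output} — 8 in all.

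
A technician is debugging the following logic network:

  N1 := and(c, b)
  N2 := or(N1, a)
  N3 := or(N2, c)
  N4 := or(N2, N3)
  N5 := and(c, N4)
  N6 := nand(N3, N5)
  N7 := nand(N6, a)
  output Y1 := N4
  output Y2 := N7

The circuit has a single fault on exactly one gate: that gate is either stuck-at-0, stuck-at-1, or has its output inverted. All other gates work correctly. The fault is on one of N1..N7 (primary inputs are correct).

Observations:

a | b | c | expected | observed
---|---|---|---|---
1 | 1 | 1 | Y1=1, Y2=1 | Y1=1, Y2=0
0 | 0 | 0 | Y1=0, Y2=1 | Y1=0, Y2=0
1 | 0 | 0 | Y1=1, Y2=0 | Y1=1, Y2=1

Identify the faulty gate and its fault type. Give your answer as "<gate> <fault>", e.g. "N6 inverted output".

N7 inverted output

Fault-free values for test 1 (a=1, b=1, c=1): N1=1, N2=1, N3=1, N4=1, N5=1, N6=0, N7=1, giving Y1=1, Y2=1. Observed Y1=1, Y2=0.
Test 1: faults giving observed Y1=1, Y2=0 are {N3 stuck-at-0, N3 inverted output, N5 stuck-at-0, N5 inverted output, N6 stuck-at-1, N6 inverted output, N7 stuck-at-0, N7 inverted output}.
Test 2 (a=0, b=0, c=0): fault-free N1=0, N2=0, N3=0, N4=0, N5=0, N6=1, N7=1 → Y1=0, Y2=1; observed Y1=0, Y2=0. Eliminates N3 stuck-at-0, N3 inverted output, N5 stuck-at-0, N5 inverted output, N6 stuck-at-1, N6 inverted output.
Test 3 (a=1, b=0, c=0): fault-free N1=0, N2=1, N3=1, N4=1, N5=0, N6=1, N7=0 → Y1=1, Y2=0; observed Y1=1, Y2=1. Eliminates N7 stuck-at-0.
Only N7 inverted output is consistent with every test.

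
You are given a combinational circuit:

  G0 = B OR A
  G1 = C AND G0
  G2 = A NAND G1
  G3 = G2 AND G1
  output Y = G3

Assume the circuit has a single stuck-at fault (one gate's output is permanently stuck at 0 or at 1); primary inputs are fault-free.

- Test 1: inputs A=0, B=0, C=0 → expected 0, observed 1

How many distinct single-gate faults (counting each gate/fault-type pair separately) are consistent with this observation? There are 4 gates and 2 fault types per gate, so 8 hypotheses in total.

Fault-free: G0=0, G1=0, G2=1, G3=0 → 0. Observed 1.
  G0 stuck-at-0: output 0 ✗
  G0 stuck-at-1: output 0 ✗
  G1 stuck-at-0: output 0 ✗
  G1 stuck-at-1: output 1 ✓
  G2 stuck-at-0: output 0 ✗
  G2 stuck-at-1: output 0 ✗
  G3 stuck-at-0: output 0 ✗
  G3 stuck-at-1: output 1 ✓
Consistent faults: {G1 stuck-at-1, G3 stuck-at-1} — 2 in all.

2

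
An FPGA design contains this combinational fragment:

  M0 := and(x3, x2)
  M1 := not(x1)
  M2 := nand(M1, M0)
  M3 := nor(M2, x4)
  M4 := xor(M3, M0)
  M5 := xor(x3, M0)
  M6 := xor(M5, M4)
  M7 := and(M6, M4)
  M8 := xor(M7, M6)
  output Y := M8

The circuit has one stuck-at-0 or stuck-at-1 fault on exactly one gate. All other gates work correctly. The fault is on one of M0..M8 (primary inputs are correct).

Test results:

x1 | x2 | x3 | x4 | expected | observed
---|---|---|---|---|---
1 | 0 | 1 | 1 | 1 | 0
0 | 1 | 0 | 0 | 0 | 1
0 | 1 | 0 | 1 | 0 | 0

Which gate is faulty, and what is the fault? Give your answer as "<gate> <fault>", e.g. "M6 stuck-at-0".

Fault-free values for test 1 (x1=1, x2=0, x3=1, x4=1): M0=0, M1=0, M2=1, M3=0, M4=0, M5=1, M6=1, M7=0, M8=1, giving Y=1. Observed 0.
Test 1: faults giving observed 0 are {M0 stuck-at-1, M3 stuck-at-1, M4 stuck-at-1, M5 stuck-at-0, M6 stuck-at-0, M7 stuck-at-1, M8 stuck-at-0}.
Test 2 (x1=0, x2=1, x3=0, x4=0): fault-free M0=0, M1=1, M2=1, M3=0, M4=0, M5=0, M6=0, M7=0, M8=0 → 0; observed 1. Eliminates M3 stuck-at-1, M4 stuck-at-1, M5 stuck-at-0, M6 stuck-at-0, M8 stuck-at-0.
Test 3 (x1=0, x2=1, x3=0, x4=1): fault-free M0=0, M1=1, M2=1, M3=0, M4=0, M5=0, M6=0, M7=0, M8=0 → 0; observed 0. Eliminates M7 stuck-at-1.
Only M0 stuck-at-1 is consistent with every test.

M0 stuck-at-1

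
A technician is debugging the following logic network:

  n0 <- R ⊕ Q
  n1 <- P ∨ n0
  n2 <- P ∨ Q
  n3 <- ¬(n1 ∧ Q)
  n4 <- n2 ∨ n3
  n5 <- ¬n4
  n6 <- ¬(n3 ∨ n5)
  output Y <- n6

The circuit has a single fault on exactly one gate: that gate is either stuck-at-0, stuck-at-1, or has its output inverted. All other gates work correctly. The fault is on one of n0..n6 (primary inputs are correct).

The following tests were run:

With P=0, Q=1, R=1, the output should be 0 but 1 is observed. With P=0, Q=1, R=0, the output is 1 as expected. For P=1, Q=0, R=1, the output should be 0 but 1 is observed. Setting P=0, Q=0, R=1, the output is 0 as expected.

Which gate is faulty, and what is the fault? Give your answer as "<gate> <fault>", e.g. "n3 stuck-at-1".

Fault-free values for test 1 (P=0, Q=1, R=1): n0=0, n1=0, n2=1, n3=1, n4=1, n5=0, n6=0, giving Y=0. Observed 1.
Test 1: faults giving observed 1 are {n0 stuck-at-1, n0 inverted output, n1 stuck-at-1, n1 inverted output, n3 stuck-at-0, n3 inverted output, n6 stuck-at-1, n6 inverted output}.
Test 2 (P=0, Q=1, R=0): fault-free n0=1, n1=1, n2=1, n3=0, n4=1, n5=0, n6=1 → 1; observed 1. Eliminates n0 inverted output, n1 inverted output, n3 inverted output, n6 inverted output.
Test 3 (P=1, Q=0, R=1): fault-free n0=1, n1=1, n2=1, n3=1, n4=1, n5=0, n6=0 → 0; observed 1. Eliminates n0 stuck-at-1, n1 stuck-at-1.
Test 4 (P=0, Q=0, R=1): fault-free n0=1, n1=1, n2=0, n3=1, n4=1, n5=0, n6=0 → 0; observed 0. Eliminates n6 stuck-at-1.
Only n3 stuck-at-0 is consistent with every test.

n3 stuck-at-0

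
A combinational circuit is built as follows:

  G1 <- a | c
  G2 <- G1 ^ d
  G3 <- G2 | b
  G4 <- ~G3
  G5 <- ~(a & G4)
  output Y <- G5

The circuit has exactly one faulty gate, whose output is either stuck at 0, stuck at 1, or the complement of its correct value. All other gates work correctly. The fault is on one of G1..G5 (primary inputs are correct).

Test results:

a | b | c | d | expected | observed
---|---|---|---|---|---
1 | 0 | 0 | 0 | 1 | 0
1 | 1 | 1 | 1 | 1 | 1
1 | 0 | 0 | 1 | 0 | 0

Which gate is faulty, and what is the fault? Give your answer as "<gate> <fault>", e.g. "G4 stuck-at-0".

Fault-free values for test 1 (a=1, b=0, c=0, d=0): G1=1, G2=1, G3=1, G4=0, G5=1, giving Y=1. Observed 0.
Test 1: faults giving observed 0 are {G1 stuck-at-0, G1 inverted output, G2 stuck-at-0, G2 inverted output, G3 stuck-at-0, G3 inverted output, G4 stuck-at-1, G4 inverted output, G5 stuck-at-0, G5 inverted output}.
Test 2 (a=1, b=1, c=1, d=1): fault-free G1=1, G2=0, G3=1, G4=0, G5=1 → 1; observed 1. Eliminates G3 stuck-at-0, G3 inverted output, G4 stuck-at-1, G4 inverted output, G5 stuck-at-0, G5 inverted output.
Test 3 (a=1, b=0, c=0, d=1): fault-free G1=1, G2=0, G3=0, G4=1, G5=0 → 0; observed 0. Eliminates G1 stuck-at-0, G1 inverted output, G2 inverted output.
Only G2 stuck-at-0 is consistent with every test.

G2 stuck-at-0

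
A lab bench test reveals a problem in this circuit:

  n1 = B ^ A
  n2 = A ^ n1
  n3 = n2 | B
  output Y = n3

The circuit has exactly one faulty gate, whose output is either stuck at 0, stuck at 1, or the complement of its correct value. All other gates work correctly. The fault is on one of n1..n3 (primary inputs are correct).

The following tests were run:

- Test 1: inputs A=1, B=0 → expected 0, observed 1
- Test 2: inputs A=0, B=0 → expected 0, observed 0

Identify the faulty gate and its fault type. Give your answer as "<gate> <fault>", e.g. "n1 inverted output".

n1 stuck-at-0

Fault-free values for test 1 (A=1, B=0): n1=1, n2=0, n3=0, giving Y=0. Observed 1.
Test 1: faults giving observed 1 are {n1 stuck-at-0, n1 inverted output, n2 stuck-at-1, n2 inverted output, n3 stuck-at-1, n3 inverted output}.
Test 2 (A=0, B=0): fault-free n1=0, n2=0, n3=0 → 0; observed 0. Eliminates n1 inverted output, n2 stuck-at-1, n2 inverted output, n3 stuck-at-1, n3 inverted output.
Only n1 stuck-at-0 is consistent with every test.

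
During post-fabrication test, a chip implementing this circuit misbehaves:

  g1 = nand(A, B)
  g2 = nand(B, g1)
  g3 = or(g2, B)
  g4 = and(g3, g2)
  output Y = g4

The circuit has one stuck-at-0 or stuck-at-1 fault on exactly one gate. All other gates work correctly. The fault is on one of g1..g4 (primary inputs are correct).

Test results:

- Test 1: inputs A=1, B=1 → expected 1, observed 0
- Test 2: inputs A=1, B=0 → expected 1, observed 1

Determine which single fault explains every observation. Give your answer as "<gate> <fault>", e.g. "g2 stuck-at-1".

g1 stuck-at-1

Fault-free values for test 1 (A=1, B=1): g1=0, g2=1, g3=1, g4=1, giving Y=1. Observed 0.
Test 1: faults giving observed 0 are {g1 stuck-at-1, g2 stuck-at-0, g3 stuck-at-0, g4 stuck-at-0}.
Test 2 (A=1, B=0): fault-free g1=1, g2=1, g3=1, g4=1 → 1; observed 1. Eliminates g2 stuck-at-0, g3 stuck-at-0, g4 stuck-at-0.
Only g1 stuck-at-1 is consistent with every test.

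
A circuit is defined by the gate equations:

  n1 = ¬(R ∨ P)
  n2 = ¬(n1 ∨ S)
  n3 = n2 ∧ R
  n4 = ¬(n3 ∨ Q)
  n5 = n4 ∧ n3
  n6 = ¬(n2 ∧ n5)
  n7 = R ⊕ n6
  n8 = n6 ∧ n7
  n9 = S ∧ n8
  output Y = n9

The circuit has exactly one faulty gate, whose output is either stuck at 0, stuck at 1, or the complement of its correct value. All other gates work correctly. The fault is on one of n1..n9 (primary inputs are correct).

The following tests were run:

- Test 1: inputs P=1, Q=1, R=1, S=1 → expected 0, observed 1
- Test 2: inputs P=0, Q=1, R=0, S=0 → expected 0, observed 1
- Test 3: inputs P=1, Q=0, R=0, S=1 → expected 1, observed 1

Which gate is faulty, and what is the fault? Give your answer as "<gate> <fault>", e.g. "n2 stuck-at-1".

Fault-free values for test 1 (P=1, Q=1, R=1, S=1): n1=0, n2=0, n3=0, n4=0, n5=0, n6=1, n7=0, n8=0, n9=0, giving Y=0. Observed 1.
Test 1: faults giving observed 1 are {n7 stuck-at-1, n7 inverted output, n8 stuck-at-1, n8 inverted output, n9 stuck-at-1, n9 inverted output}.
Test 2 (P=0, Q=1, R=0, S=0): fault-free n1=1, n2=0, n3=0, n4=0, n5=0, n6=1, n7=1, n8=1, n9=0 → 0; observed 1. Eliminates n7 stuck-at-1, n7 inverted output, n8 stuck-at-1, n8 inverted output.
Test 3 (P=1, Q=0, R=0, S=1): fault-free n1=0, n2=0, n3=0, n4=1, n5=0, n6=1, n7=1, n8=1, n9=1 → 1; observed 1. Eliminates n9 inverted output.
Only n9 stuck-at-1 is consistent with every test.

n9 stuck-at-1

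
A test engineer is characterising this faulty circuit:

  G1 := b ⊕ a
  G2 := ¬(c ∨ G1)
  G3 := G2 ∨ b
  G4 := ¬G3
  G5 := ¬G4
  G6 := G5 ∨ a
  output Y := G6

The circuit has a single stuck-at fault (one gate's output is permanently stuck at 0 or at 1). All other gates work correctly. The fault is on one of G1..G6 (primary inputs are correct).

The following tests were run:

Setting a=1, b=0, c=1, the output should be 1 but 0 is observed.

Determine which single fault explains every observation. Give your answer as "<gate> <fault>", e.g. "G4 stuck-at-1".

Fault-free values for test 1 (a=1, b=0, c=1): G1=1, G2=0, G3=0, G4=1, G5=0, G6=1, giving Y=1. Observed 0.
Test 1: faults giving observed 0 are {G6 stuck-at-0}.
Only G6 stuck-at-0 is consistent with every test.

G6 stuck-at-0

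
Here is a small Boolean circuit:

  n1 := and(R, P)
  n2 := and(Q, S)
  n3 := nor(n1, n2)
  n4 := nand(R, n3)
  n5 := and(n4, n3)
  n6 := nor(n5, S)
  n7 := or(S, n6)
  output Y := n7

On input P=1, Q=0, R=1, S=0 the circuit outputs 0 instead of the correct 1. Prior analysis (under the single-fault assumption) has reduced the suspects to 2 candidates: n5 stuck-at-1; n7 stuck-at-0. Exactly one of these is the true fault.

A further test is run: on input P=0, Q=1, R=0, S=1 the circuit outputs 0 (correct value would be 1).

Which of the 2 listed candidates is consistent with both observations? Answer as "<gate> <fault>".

Evaluate each candidate on input P=0, Q=1, R=0, S=1:
  n5 stuck-at-1: n1=0, n2=1, n3=0, n4=1, n5=1 [stuck-at-1], n6=0, n7=1 → 1 — eliminated
  n7 stuck-at-0: n1=0, n2=1, n3=0, n4=1, n5=0, n6=0, n7=0 [stuck-at-0] → 0 — matches
Only n7 stuck-at-0 reproduces the observed 0.

n7 stuck-at-0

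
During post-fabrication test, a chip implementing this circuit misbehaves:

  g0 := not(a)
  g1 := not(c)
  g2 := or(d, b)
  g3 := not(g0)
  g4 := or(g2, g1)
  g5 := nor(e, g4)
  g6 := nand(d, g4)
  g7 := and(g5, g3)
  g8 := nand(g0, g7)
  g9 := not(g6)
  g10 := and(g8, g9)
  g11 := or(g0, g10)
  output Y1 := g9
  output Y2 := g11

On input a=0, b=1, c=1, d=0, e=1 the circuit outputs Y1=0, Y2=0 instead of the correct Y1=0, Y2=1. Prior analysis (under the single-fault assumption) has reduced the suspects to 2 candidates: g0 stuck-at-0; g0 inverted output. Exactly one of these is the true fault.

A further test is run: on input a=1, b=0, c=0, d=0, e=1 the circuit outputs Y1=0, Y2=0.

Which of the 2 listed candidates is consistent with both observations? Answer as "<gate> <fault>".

g0 stuck-at-0

Evaluate each candidate on input a=1, b=0, c=0, d=0, e=1:
  g0 stuck-at-0: g0=0 [stuck-at-0], g1=1, g2=0, g3=1, g4=1, g5=0, g6=1, g7=0, g8=1, g9=0, g10=0, g11=0 → Y1=0, Y2=0 — matches
  g0 inverted output: g0=1 [inverted output], g1=1, g2=0, g3=0, g4=1, g5=0, g6=1, g7=0, g8=1, g9=0, g10=0, g11=1 → Y1=0, Y2=1 — eliminated
Only g0 stuck-at-0 reproduces the observed Y1=0, Y2=0.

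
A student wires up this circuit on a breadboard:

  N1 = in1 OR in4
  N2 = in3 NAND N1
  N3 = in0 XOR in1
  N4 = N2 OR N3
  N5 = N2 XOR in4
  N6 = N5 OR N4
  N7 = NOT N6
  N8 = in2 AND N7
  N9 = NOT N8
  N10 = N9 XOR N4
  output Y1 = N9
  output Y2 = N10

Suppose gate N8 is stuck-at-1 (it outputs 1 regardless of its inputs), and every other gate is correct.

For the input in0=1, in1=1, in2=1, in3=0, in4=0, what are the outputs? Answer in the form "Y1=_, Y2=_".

Y1=0, Y2=1

Propagate with N8 forced: N1=1, N2=1, N3=0, N4=1, N5=1, N6=1, N7=0, N8=1 [stuck-at-1], N9=0, N10=1.
So the outputs are Y1=0, Y2=1. (Without the fault they would be Y1=1, Y2=0.)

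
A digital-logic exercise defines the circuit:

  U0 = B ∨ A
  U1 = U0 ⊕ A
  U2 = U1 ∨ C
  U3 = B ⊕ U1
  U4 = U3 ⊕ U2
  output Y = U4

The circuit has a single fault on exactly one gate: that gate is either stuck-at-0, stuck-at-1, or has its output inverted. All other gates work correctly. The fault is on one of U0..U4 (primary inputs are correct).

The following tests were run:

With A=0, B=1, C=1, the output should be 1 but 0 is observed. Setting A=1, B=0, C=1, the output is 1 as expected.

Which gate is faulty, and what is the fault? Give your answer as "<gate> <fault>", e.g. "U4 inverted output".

U1 stuck-at-0

Fault-free values for test 1 (A=0, B=1, C=1): U0=1, U1=1, U2=1, U3=0, U4=1, giving Y=1. Observed 0.
Test 1: faults giving observed 0 are {U0 stuck-at-0, U0 inverted output, U1 stuck-at-0, U1 inverted output, U2 stuck-at-0, U2 inverted output, U3 stuck-at-1, U3 inverted output, U4 stuck-at-0, U4 inverted output}.
Test 2 (A=1, B=0, C=1): fault-free U0=1, U1=0, U2=1, U3=0, U4=1 → 1; observed 1. Eliminates U0 stuck-at-0, U0 inverted output, U1 inverted output, U2 stuck-at-0, U2 inverted output, U3 stuck-at-1, U3 inverted output, U4 stuck-at-0, U4 inverted output.
Only U1 stuck-at-0 is consistent with every test.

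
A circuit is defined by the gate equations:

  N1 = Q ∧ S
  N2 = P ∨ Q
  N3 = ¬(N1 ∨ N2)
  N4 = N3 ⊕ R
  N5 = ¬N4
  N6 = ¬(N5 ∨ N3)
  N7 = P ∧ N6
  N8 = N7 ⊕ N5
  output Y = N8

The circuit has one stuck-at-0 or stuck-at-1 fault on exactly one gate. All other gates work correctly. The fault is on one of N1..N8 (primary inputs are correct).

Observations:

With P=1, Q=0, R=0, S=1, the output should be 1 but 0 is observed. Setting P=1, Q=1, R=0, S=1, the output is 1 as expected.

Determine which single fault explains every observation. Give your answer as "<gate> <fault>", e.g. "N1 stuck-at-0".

Fault-free values for test 1 (P=1, Q=0, R=0, S=1): N1=0, N2=1, N3=0, N4=0, N5=1, N6=0, N7=0, N8=1, giving Y=1. Observed 0.
Test 1: faults giving observed 0 are {N2 stuck-at-0, N3 stuck-at-1, N6 stuck-at-1, N7 stuck-at-1, N8 stuck-at-0}.
Test 2 (P=1, Q=1, R=0, S=1): fault-free N1=1, N2=1, N3=0, N4=0, N5=1, N6=0, N7=0, N8=1 → 1; observed 1. Eliminates N3 stuck-at-1, N6 stuck-at-1, N7 stuck-at-1, N8 stuck-at-0.
Only N2 stuck-at-0 is consistent with every test.

N2 stuck-at-0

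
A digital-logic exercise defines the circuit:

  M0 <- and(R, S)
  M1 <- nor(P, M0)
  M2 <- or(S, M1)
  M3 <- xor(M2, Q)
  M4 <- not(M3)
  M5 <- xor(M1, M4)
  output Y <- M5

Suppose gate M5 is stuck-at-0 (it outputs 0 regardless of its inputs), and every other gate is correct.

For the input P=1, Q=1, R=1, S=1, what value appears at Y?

0

Propagate with M5 forced: M0=1, M1=0, M2=1, M3=0, M4=1, M5=0 [stuck-at-0].
So Y = 0. (Without the fault it would be 1.)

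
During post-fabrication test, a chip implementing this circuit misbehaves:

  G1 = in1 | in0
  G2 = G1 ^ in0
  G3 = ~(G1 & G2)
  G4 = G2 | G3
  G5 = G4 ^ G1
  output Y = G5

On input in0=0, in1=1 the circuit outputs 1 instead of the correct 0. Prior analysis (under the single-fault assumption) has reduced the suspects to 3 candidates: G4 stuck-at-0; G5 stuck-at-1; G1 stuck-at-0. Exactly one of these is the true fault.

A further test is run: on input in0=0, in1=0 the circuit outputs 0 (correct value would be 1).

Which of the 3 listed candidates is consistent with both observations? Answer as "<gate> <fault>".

Evaluate each candidate on input in0=0, in1=0:
  G4 stuck-at-0: G1=0, G2=0, G3=1, G4=0 [stuck-at-0], G5=0 → 0 — matches
  G5 stuck-at-1: G1=0, G2=0, G3=1, G4=1, G5=1 [stuck-at-1] → 1 — eliminated
  G1 stuck-at-0: G1=0 [stuck-at-0], G2=0, G3=1, G4=1, G5=1 → 1 — eliminated
Only G4 stuck-at-0 reproduces the observed 0.

G4 stuck-at-0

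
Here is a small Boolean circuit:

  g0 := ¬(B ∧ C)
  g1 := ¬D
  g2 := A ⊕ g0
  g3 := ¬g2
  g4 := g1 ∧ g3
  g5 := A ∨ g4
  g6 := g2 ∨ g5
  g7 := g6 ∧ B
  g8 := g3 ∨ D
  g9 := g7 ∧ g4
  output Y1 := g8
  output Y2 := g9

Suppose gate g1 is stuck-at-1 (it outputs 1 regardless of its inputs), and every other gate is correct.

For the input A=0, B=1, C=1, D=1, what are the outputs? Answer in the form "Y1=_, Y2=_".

Y1=1, Y2=1

Propagate with g1 forced: g0=0, g1=1 [stuck-at-1], g2=0, g3=1, g4=1, g5=1, g6=1, g7=1, g8=1, g9=1.
So the outputs are Y1=1, Y2=1. (Without the fault they would be Y1=1, Y2=0.)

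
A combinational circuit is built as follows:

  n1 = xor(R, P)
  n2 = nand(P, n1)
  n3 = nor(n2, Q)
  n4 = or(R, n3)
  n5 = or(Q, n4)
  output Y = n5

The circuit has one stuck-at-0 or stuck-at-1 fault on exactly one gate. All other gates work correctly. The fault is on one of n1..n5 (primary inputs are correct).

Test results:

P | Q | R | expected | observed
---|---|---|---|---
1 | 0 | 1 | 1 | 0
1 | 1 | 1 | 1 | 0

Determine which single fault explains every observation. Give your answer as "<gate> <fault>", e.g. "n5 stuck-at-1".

n5 stuck-at-0

Fault-free values for test 1 (P=1, Q=0, R=1): n1=0, n2=1, n3=0, n4=1, n5=1, giving Y=1. Observed 0.
Test 1: faults giving observed 0 are {n4 stuck-at-0, n5 stuck-at-0}.
Test 2 (P=1, Q=1, R=1): fault-free n1=0, n2=1, n3=0, n4=1, n5=1 → 1; observed 0. Eliminates n4 stuck-at-0.
Only n5 stuck-at-0 is consistent with every test.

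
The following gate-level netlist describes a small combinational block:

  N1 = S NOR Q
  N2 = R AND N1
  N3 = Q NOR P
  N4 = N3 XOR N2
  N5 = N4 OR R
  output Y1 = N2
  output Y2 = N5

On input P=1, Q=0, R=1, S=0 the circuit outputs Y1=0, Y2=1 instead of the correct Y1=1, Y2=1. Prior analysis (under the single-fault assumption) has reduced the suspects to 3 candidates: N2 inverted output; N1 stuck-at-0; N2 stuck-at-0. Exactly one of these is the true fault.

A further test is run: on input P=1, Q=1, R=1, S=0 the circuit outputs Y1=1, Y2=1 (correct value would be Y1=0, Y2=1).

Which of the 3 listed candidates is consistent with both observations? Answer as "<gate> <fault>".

Evaluate each candidate on input P=1, Q=1, R=1, S=0:
  N2 inverted output: N1=0, N2=1 [inverted output], N3=0, N4=1, N5=1 → Y1=1, Y2=1 — matches
  N1 stuck-at-0: N1=0 [stuck-at-0], N2=0, N3=0, N4=0, N5=1 → Y1=0, Y2=1 — eliminated
  N2 stuck-at-0: N1=0, N2=0 [stuck-at-0], N3=0, N4=0, N5=1 → Y1=0, Y2=1 — eliminated
Only N2 inverted output reproduces the observed Y1=1, Y2=1.

N2 inverted output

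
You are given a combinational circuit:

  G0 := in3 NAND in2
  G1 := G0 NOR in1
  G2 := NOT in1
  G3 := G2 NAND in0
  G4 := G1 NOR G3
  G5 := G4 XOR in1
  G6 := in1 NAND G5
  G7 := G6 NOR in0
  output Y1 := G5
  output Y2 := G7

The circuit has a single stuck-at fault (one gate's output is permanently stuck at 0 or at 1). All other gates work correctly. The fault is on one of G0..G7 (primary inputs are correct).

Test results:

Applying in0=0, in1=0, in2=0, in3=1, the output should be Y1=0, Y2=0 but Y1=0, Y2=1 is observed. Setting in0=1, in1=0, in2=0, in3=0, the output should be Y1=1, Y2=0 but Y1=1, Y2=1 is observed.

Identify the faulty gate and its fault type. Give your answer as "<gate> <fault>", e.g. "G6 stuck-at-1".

G7 stuck-at-1

Fault-free values for test 1 (in0=0, in1=0, in2=0, in3=1): G0=1, G1=0, G2=1, G3=1, G4=0, G5=0, G6=1, G7=0, giving Y1=0, Y2=0. Observed Y1=0, Y2=1.
Test 1: faults giving observed Y1=0, Y2=1 are {G6 stuck-at-0, G7 stuck-at-1}.
Test 2 (in0=1, in1=0, in2=0, in3=0): fault-free G0=1, G1=0, G2=1, G3=0, G4=1, G5=1, G6=1, G7=0 → Y1=1, Y2=0; observed Y1=1, Y2=1. Eliminates G6 stuck-at-0.
Only G7 stuck-at-1 is consistent with every test.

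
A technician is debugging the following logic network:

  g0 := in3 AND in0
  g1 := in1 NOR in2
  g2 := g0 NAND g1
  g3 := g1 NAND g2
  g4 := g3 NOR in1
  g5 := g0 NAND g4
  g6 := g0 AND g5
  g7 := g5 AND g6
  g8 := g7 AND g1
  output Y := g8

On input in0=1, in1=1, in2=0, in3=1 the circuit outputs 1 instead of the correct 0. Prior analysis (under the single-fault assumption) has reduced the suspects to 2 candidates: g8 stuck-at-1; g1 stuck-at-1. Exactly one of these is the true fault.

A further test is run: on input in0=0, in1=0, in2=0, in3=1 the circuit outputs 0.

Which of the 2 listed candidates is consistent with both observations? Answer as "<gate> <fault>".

g1 stuck-at-1

Evaluate each candidate on input in0=0, in1=0, in2=0, in3=1:
  g8 stuck-at-1: g0=0, g1=1, g2=1, g3=0, g4=1, g5=1, g6=0, g7=0, g8=1 [stuck-at-1] → 1 — eliminated
  g1 stuck-at-1: g0=0, g1=1 [stuck-at-1], g2=1, g3=0, g4=1, g5=1, g6=0, g7=0, g8=0 → 0 — matches
Only g1 stuck-at-1 reproduces the observed 0.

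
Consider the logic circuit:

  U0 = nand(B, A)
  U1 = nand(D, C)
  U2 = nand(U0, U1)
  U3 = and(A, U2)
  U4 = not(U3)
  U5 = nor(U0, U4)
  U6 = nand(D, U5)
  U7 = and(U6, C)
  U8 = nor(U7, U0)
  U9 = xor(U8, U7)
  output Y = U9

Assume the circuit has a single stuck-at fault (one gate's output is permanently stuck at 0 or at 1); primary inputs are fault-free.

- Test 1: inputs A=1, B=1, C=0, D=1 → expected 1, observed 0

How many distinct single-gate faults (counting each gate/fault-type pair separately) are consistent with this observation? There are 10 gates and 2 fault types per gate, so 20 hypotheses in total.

Fault-free: U0=0, U1=1, U2=1, U3=1, U4=0, U5=1, U6=0, U7=0, U8=1, U9=1 → 1. Observed 0.
  U0: stuck-at-1 ✓; others ✗
  U1: none of the 2 fault types match ✗
  U2: none of the 2 fault types match ✗
  U3: none of the 2 fault types match ✗
  U4: none of the 2 fault types match ✗
  U5: none of the 2 fault types match ✗
  U6: none of the 2 fault types match ✗
  U7: none of the 2 fault types match ✗
  U8: stuck-at-0 ✓; others ✗
  U9: stuck-at-0 ✓; others ✗
Consistent faults: {U0 stuck-at-1, U8 stuck-at-0, U9 stuck-at-0} — 3 in all.

3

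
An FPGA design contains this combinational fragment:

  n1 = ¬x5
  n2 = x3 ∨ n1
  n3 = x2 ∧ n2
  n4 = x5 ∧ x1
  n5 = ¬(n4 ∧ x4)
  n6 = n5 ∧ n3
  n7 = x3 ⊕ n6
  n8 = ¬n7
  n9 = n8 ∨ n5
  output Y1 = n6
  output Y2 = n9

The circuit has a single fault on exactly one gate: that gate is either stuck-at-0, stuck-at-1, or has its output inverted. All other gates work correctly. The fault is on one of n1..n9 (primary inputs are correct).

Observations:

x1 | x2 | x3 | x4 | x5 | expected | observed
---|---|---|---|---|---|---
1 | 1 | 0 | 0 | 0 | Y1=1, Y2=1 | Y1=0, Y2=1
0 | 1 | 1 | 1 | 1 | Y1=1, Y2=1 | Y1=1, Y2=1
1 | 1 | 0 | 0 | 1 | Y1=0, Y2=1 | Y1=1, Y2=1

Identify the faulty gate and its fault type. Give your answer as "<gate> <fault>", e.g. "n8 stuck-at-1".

Fault-free values for test 1 (x1=1, x2=1, x3=0, x4=0, x5=0): n1=1, n2=1, n3=1, n4=0, n5=1, n6=1, n7=1, n8=0, n9=1, giving Y1=1, Y2=1. Observed Y1=0, Y2=1.
Test 1: faults giving observed Y1=0, Y2=1 are {n1 stuck-at-0, n1 inverted output, n2 stuck-at-0, n2 inverted output, n3 stuck-at-0, n3 inverted output, n5 stuck-at-0, n5 inverted output, n6 stuck-at-0, n6 inverted output}.
Test 2 (x1=0, x2=1, x3=1, x4=1, x5=1): fault-free n1=0, n2=1, n3=1, n4=0, n5=1, n6=1, n7=0, n8=1, n9=1 → Y1=1, Y2=1; observed Y1=1, Y2=1. Eliminates n2 stuck-at-0, n2 inverted output, n3 stuck-at-0, n3 inverted output, n5 stuck-at-0, n5 inverted output, n6 stuck-at-0, n6 inverted output.
Test 3 (x1=1, x2=1, x3=0, x4=0, x5=1): fault-free n1=0, n2=0, n3=0, n4=1, n5=1, n6=0, n7=0, n8=1, n9=1 → Y1=0, Y2=1; observed Y1=1, Y2=1. Eliminates n1 stuck-at-0.
Only n1 inverted output is consistent with every test.

n1 inverted output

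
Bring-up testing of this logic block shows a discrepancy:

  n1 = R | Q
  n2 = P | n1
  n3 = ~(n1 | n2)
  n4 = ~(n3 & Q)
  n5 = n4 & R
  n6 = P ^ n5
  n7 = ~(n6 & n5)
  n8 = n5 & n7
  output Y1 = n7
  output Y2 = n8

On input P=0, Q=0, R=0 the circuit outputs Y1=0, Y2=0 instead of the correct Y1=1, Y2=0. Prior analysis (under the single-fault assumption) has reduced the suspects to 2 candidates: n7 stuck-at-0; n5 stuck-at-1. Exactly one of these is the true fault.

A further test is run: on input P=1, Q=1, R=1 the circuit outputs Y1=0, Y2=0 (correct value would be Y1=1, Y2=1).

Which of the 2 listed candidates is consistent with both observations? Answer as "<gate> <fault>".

n7 stuck-at-0

Evaluate each candidate on input P=1, Q=1, R=1:
  n7 stuck-at-0: n1=1, n2=1, n3=0, n4=1, n5=1, n6=0, n7=0 [stuck-at-0], n8=0 → Y1=0, Y2=0 — matches
  n5 stuck-at-1: n1=1, n2=1, n3=0, n4=1, n5=1 [stuck-at-1], n6=0, n7=1, n8=1 → Y1=1, Y2=1 — eliminated
Only n7 stuck-at-0 reproduces the observed Y1=0, Y2=0.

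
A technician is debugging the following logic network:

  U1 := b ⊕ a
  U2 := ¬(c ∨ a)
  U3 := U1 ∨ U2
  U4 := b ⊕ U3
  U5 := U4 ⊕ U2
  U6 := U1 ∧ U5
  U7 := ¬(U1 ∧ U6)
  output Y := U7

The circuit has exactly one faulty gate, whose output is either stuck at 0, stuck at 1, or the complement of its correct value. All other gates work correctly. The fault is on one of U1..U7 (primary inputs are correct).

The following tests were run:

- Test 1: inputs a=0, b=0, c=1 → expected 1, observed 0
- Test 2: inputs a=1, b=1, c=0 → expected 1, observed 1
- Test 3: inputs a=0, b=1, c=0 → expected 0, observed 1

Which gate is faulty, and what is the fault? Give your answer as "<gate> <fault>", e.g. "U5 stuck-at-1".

U1 inverted output

Fault-free values for test 1 (a=0, b=0, c=1): U1=0, U2=0, U3=0, U4=0, U5=0, U6=0, U7=1, giving Y=1. Observed 0.
Test 1: faults giving observed 0 are {U1 stuck-at-1, U1 inverted output, U7 stuck-at-0, U7 inverted output}.
Test 2 (a=1, b=1, c=0): fault-free U1=0, U2=0, U3=0, U4=1, U5=1, U6=0, U7=1 → 1; observed 1. Eliminates U7 stuck-at-0, U7 inverted output.
Test 3 (a=0, b=1, c=0): fault-free U1=1, U2=1, U3=1, U4=0, U5=1, U6=1, U7=0 → 0; observed 1. Eliminates U1 stuck-at-1.
Only U1 inverted output is consistent with every test.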